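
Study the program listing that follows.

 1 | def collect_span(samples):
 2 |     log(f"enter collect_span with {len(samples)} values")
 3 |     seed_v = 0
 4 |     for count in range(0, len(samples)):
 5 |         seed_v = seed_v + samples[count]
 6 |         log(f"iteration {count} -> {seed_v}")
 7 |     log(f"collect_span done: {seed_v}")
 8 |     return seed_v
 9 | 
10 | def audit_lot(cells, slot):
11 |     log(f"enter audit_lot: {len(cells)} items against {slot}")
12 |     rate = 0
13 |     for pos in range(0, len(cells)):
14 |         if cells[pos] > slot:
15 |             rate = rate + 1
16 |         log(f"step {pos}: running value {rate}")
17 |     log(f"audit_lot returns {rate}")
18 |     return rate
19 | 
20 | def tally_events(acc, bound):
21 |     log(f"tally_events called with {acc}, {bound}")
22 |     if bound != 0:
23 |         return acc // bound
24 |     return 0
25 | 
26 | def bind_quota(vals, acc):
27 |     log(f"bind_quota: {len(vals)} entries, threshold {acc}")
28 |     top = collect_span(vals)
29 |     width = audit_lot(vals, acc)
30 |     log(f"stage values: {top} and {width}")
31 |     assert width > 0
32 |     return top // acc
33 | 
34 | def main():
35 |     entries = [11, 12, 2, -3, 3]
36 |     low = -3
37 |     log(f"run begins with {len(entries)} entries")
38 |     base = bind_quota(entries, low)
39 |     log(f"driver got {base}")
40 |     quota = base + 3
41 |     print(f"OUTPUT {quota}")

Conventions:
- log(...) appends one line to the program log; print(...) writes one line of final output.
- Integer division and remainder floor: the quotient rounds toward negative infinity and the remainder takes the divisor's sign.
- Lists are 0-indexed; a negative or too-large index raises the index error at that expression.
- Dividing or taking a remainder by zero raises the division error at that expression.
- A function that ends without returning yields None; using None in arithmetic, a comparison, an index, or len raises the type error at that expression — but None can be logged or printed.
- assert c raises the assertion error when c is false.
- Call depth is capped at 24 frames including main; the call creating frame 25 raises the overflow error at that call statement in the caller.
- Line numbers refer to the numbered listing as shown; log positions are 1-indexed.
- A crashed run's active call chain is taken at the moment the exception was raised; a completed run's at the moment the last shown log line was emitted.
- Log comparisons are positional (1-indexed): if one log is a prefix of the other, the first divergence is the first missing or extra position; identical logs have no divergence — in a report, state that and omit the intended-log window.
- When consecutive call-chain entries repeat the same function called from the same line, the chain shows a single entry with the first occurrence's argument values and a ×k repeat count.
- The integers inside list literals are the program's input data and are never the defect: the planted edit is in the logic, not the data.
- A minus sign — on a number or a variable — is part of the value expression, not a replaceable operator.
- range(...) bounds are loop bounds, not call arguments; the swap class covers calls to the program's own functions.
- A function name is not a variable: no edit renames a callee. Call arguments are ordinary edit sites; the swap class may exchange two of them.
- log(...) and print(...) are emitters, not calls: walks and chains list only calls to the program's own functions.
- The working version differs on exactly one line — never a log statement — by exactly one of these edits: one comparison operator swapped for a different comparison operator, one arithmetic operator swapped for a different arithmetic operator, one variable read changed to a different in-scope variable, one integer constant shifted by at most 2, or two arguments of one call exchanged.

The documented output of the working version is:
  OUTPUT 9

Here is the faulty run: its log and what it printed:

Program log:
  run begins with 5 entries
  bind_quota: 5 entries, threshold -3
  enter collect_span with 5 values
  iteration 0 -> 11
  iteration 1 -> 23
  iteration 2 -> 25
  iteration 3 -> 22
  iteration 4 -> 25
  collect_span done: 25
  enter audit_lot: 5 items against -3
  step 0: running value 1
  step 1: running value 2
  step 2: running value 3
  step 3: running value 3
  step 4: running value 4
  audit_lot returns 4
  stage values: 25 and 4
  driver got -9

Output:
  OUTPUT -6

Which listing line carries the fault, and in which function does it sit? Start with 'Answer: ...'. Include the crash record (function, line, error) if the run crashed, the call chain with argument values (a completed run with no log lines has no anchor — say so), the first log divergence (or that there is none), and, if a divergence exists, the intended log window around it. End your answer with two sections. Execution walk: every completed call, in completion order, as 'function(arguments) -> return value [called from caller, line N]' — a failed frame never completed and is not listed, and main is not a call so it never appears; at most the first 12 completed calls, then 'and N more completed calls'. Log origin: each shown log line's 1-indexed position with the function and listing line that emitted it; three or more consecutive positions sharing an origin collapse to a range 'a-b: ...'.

Answer: the defect is in bind_quota at line 32.
Key fact: Everything matches until log position 18, which reads 'driver got -9' in place of 'driver got 6'.
Call chain: main.
First divergence: position 18 — shown 'driver got -9', intended 'driver got 6'.
Intended log window:
  16: audit_lot returns 4
  17: stage values: 25 and 4
  18: driver got 6
Execution walk:
  collect_span([11, 12, 2, -3, 3]) -> 25  [called from bind_quota, line 28]
  audit_lot([11, 12, 2, -3, 3], -3) -> 4  [called from bind_quota, line 29]
  bind_quota([11, 12, 2, -3, 3], -3) -> -9  [called from main, line 38]
Log origin:
  1: from main, line 37
  2: from bind_quota, line 27
  3: from collect_span, line 2
  4-8: from collect_span, line 6
  9: from collect_span, line 7
  10: from audit_lot, line 11
  11-15: from audit_lot, line 16
  16: from audit_lot, line 17
  17: from bind_quota, line 30
  18: from main, line 39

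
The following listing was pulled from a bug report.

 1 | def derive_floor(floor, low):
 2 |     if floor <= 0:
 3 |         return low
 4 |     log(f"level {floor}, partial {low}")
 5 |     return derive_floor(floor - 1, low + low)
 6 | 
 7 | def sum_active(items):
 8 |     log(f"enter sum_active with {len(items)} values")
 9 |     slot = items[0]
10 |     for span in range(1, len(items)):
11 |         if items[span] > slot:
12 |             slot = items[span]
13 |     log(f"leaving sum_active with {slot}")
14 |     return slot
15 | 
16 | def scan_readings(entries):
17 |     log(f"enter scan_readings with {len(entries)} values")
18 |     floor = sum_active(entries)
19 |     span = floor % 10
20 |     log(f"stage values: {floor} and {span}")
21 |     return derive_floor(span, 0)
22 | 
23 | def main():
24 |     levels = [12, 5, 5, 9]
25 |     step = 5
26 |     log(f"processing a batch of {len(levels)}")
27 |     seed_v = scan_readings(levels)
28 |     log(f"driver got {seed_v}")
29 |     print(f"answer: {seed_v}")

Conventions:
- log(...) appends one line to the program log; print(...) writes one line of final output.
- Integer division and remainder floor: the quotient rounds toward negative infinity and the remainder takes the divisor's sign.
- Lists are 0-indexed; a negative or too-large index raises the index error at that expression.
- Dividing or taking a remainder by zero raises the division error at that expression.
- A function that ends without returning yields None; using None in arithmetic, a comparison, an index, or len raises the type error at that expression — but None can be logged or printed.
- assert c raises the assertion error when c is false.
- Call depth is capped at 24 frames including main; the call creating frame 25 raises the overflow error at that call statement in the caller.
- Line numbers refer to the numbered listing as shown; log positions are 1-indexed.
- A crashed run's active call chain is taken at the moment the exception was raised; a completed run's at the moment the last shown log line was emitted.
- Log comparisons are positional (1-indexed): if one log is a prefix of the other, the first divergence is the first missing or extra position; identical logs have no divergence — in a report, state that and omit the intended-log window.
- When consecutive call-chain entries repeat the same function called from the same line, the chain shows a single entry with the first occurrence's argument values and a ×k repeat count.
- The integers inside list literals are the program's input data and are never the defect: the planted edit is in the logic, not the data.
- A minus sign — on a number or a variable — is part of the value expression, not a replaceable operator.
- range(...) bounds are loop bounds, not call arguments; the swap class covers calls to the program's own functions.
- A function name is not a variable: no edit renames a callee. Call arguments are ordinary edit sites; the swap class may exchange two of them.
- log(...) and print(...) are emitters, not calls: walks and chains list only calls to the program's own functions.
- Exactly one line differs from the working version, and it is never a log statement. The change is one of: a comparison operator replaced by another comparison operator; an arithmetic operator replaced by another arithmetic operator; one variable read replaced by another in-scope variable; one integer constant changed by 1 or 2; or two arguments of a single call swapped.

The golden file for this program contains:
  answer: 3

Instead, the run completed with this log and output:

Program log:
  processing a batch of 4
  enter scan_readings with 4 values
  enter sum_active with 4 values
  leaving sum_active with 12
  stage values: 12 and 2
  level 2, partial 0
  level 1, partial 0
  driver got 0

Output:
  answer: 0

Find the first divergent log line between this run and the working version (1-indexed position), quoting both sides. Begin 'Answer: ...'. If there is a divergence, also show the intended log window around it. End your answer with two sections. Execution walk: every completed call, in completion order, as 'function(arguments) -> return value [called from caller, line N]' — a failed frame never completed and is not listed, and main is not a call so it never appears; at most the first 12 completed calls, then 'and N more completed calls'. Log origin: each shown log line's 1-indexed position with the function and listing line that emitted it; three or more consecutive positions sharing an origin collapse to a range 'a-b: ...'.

Answer: position 7 — the shown line 'level 1, partial 0' should read 'level 1, partial 2'.
Intended log window:
  5: stage values: 12 and 2
  6: level 2, partial 0
  7: level 1, partial 2
  8: driver got 3
Execution walk:
  sum_active([12, 5, 5, 9]) -> 12  [called from scan_readings, line 18]
  derive_floor(0, 0) -> 0  [called from derive_floor, line 5]
  derive_floor(1, 0) -> 0  [called from derive_floor, line 5]
  derive_floor(2, 0) -> 0  [called from scan_readings, line 21]
  scan_readings([12, 5, 5, 9]) -> 0  [called from main, line 27]
Log origins:
  1 — main, line 26
  2 — scan_readings, line 17
  3 — sum_active, line 8
  4 — sum_active, line 13
  5 — scan_readings, line 20
  6 — derive_floor, line 4
  7 — derive_floor, line 4
  8 — main, line 28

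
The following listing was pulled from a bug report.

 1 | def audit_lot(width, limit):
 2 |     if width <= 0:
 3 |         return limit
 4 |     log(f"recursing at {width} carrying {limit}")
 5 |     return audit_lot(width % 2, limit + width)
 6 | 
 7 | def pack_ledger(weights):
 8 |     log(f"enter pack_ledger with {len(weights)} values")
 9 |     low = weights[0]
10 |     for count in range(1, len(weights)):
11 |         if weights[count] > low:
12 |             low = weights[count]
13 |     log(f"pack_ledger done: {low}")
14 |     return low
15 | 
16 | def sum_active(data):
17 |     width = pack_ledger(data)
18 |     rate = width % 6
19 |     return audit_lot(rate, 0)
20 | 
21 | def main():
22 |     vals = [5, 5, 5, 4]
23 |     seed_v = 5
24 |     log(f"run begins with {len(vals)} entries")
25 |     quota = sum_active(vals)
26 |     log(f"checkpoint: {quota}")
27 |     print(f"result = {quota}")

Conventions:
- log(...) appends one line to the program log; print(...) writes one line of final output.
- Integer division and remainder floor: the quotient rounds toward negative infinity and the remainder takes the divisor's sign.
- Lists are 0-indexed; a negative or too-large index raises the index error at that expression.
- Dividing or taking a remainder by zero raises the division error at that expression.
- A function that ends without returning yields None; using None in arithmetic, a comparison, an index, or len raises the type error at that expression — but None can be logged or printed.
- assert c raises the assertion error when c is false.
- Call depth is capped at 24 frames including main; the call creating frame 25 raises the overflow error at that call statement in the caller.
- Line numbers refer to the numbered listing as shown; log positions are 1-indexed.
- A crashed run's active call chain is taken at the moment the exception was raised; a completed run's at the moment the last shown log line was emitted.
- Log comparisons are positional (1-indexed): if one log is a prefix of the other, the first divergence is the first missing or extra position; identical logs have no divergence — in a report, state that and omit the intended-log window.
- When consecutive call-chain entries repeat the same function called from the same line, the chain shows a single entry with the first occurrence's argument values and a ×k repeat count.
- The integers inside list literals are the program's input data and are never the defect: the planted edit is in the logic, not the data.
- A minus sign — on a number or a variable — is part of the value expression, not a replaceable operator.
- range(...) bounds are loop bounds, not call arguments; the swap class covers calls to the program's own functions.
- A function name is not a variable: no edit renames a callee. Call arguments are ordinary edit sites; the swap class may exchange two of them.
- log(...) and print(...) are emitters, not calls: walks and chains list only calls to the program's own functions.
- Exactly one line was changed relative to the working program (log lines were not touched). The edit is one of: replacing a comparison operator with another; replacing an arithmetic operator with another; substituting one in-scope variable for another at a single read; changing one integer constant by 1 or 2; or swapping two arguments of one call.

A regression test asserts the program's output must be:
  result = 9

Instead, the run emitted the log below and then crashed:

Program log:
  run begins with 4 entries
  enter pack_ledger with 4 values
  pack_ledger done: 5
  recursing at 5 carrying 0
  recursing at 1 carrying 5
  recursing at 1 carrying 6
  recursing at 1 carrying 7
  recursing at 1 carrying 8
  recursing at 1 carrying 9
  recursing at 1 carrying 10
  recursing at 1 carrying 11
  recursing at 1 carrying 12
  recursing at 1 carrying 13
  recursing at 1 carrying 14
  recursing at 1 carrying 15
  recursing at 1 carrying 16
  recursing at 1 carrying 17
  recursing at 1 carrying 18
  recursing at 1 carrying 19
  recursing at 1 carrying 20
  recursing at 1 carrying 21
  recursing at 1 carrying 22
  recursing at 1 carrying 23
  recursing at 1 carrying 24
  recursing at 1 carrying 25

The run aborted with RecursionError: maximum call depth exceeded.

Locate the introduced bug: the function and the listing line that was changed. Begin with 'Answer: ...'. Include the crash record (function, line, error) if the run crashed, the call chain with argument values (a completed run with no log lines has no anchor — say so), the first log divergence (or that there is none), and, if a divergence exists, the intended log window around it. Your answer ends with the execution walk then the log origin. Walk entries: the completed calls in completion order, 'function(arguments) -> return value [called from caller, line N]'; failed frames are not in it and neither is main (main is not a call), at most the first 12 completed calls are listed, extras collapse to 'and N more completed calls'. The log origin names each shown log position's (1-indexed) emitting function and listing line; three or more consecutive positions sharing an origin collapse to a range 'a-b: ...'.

Answer: the defect is in audit_lot at line 5.
Key observation: Position 5 is the first bad log line: 'recursing at 1 carrying 5' should read 'recursing at 3 carrying 5'.
Crash: audit_lot, line 5, RecursionError.
Call chain: main -> sum_active([5, 5, 5, 4]) (called at line 25) -> audit_lot(5, 0) (called at line 19) -> audit_lot(1, 5) (called at line 5) ×21.
First divergence: position 5; shown 'recursing at 1 carrying 5' vs intended 'recursing at 3 carrying 5'.
Intended log window:
  3: pack_ledger done: 5
  4: recursing at 5 carrying 0
  5: recursing at 3 carrying 5
  6: recursing at 1 carrying 8
Execution walk:
  pack_ledger([5, 5, 5, 4]) -> 5  [called from sum_active, line 17]
Origin of each log line:
  1: from main, line 24
  2: from pack_ledger, line 8
  3: from pack_ledger, line 13
  4-25: from audit_lot, line 4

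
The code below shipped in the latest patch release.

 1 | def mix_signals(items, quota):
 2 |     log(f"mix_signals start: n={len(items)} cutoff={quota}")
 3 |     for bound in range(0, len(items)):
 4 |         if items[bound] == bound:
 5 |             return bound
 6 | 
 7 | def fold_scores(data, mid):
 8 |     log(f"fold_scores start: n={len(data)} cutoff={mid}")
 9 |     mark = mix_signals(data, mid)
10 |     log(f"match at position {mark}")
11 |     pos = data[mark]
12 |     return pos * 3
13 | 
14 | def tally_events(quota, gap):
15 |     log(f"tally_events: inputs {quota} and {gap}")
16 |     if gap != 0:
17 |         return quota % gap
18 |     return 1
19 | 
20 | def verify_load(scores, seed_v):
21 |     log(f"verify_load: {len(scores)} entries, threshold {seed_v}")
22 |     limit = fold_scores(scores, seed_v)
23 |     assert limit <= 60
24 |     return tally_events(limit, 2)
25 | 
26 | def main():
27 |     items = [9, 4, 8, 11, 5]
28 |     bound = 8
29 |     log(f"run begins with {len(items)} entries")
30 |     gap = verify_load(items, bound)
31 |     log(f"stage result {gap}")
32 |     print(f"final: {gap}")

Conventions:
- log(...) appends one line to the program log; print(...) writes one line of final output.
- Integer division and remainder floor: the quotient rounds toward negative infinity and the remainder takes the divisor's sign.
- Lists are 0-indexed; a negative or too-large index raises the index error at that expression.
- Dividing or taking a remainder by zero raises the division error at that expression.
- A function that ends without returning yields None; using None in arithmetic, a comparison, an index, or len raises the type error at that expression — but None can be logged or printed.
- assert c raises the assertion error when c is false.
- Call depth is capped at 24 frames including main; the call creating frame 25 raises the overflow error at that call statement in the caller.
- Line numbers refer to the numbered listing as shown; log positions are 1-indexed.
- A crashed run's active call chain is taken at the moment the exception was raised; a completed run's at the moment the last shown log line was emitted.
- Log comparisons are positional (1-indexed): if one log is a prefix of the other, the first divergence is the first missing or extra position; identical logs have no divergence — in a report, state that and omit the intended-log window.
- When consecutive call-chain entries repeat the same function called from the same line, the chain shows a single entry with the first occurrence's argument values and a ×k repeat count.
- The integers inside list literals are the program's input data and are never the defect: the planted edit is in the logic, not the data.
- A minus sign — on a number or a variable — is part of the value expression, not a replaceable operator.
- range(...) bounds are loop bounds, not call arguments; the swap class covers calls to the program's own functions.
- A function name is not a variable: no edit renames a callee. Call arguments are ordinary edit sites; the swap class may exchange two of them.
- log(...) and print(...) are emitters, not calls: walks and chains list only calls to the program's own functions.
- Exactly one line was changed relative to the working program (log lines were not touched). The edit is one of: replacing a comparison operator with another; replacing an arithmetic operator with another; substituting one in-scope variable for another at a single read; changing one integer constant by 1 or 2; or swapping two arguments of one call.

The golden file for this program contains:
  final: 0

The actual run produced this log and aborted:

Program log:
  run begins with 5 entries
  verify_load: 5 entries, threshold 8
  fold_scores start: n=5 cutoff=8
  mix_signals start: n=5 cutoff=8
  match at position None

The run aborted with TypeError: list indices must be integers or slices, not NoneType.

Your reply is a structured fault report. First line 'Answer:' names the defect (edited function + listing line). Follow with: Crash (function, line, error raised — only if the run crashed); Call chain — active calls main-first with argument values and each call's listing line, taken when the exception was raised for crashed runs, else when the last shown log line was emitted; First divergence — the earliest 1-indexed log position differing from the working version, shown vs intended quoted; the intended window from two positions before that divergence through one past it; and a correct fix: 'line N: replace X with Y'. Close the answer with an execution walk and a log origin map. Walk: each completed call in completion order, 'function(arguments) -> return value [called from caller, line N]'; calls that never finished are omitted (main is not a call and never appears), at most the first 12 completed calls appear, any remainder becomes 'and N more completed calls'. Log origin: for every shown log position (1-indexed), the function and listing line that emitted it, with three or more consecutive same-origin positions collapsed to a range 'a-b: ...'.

Answer: the defect is in mix_signals at line 4.
Key fact: Everything matches until log position 5, which reads 'match at position None' in place of 'match at position 2'.
Crash: fold_scores, line 11, TypeError.
Call chain: main -> verify_load([9, 4, 8, 11, 5], 8) (called at line 30) -> fold_scores([9, 4, 8, 11, 5], 8) (called at line 22).
First divergence: position 5 — shown 'match at position None', intended 'match at position 2'.
Intended log window:
  3: fold_scores start: n=5 cutoff=8
  4: mix_signals start: n=5 cutoff=8
  5: match at position 2
  6: tally_events: inputs 24 and 2
Execution walk:
  mix_signals([9, 4, 8, 11, 5], 8) -> None  [called from fold_scores, line 9]
Log origin:
  1: emitted by main (line 29)
  2: emitted by verify_load (line 21)
  3: emitted by fold_scores (line 8)
  4: emitted by mix_signals (line 2)
  5: emitted by fold_scores (line 10)
A correct fix: line 4: replace `items[bound] == bound` with `items[bound] == quota`.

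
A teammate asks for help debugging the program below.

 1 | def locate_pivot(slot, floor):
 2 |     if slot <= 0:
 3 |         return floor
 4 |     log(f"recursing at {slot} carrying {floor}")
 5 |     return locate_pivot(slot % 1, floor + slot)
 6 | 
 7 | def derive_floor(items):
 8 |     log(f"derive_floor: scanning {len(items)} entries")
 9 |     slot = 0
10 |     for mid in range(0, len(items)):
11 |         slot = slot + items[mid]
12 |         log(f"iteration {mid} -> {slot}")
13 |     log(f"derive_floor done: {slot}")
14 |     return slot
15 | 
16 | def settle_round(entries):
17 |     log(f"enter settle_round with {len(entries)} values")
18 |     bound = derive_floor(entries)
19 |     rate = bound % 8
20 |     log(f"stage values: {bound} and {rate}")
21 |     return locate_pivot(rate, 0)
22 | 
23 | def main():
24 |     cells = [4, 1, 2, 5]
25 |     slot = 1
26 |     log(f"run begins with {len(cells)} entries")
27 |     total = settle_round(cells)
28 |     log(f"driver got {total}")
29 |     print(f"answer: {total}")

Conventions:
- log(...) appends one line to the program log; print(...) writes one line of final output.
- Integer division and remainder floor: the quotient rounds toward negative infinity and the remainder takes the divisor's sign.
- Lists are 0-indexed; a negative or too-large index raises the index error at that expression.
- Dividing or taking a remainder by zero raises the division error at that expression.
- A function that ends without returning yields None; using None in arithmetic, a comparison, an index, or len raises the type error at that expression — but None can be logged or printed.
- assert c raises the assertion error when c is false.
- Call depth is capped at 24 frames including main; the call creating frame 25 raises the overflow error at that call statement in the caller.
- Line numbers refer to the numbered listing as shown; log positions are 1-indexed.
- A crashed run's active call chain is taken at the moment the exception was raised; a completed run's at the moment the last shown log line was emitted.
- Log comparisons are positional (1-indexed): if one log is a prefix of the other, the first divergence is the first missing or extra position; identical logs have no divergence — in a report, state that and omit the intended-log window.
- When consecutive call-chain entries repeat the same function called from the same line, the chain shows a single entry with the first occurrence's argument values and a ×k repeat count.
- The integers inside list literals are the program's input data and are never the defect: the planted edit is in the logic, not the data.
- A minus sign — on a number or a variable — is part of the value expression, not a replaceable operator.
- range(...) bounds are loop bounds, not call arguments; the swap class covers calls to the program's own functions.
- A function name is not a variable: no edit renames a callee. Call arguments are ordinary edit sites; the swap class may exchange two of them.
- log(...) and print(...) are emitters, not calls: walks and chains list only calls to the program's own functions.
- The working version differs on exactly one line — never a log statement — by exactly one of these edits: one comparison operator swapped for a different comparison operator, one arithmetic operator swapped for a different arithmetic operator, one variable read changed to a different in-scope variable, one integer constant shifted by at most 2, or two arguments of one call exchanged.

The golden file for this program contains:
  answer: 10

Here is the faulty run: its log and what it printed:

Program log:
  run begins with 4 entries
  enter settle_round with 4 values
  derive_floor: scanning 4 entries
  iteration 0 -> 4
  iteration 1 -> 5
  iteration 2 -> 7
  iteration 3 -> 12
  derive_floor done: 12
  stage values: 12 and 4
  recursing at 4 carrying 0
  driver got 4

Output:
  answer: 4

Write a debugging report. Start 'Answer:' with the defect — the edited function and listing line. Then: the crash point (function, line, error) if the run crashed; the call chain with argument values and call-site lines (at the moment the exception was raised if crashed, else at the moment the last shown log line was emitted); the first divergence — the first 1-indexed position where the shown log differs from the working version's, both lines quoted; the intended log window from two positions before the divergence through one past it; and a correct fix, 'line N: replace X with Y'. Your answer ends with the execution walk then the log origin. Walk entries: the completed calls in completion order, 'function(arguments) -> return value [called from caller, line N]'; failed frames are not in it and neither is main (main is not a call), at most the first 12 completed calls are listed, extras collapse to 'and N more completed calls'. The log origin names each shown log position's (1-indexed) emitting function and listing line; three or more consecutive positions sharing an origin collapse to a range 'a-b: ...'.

Answer: the defect is in locate_pivot at line 5.
The tell: Log line 11 is where behavior first shows: 'driver got 4' appears instead of 'recursing at 3 carrying 4'.
Call chain: main.
First divergence: at position 11 the run shows 'driver got 4' where the working version logs 'recursing at 3 carrying 4'.
Intended log window:
  9: stage values: 12 and 4
  10: recursing at 4 carrying 0
  11: recursing at 3 carrying 4
  12: recursing at 2 carrying 7
Execution walk:
  derive_floor([4, 1, 2, 5]) -> 12  [called from settle_round, line 18]
  locate_pivot(0, 4) -> 4  [called from locate_pivot, line 5]
  locate_pivot(4, 0) -> 4  [called from settle_round, line 21]
  settle_round([4, 1, 2, 5]) -> 4  [called from main, line 27]
Log line origins:
  1 — main, line 26
  2 — settle_round, line 17
  3 — derive_floor, line 8
  4-7 — derive_floor, line 12
  8 — derive_floor, line 13
  9 — settle_round, line 20
  10 — locate_pivot, line 4
  11 — main, line 28
A correct fix: line 5: replace `%` with `-`.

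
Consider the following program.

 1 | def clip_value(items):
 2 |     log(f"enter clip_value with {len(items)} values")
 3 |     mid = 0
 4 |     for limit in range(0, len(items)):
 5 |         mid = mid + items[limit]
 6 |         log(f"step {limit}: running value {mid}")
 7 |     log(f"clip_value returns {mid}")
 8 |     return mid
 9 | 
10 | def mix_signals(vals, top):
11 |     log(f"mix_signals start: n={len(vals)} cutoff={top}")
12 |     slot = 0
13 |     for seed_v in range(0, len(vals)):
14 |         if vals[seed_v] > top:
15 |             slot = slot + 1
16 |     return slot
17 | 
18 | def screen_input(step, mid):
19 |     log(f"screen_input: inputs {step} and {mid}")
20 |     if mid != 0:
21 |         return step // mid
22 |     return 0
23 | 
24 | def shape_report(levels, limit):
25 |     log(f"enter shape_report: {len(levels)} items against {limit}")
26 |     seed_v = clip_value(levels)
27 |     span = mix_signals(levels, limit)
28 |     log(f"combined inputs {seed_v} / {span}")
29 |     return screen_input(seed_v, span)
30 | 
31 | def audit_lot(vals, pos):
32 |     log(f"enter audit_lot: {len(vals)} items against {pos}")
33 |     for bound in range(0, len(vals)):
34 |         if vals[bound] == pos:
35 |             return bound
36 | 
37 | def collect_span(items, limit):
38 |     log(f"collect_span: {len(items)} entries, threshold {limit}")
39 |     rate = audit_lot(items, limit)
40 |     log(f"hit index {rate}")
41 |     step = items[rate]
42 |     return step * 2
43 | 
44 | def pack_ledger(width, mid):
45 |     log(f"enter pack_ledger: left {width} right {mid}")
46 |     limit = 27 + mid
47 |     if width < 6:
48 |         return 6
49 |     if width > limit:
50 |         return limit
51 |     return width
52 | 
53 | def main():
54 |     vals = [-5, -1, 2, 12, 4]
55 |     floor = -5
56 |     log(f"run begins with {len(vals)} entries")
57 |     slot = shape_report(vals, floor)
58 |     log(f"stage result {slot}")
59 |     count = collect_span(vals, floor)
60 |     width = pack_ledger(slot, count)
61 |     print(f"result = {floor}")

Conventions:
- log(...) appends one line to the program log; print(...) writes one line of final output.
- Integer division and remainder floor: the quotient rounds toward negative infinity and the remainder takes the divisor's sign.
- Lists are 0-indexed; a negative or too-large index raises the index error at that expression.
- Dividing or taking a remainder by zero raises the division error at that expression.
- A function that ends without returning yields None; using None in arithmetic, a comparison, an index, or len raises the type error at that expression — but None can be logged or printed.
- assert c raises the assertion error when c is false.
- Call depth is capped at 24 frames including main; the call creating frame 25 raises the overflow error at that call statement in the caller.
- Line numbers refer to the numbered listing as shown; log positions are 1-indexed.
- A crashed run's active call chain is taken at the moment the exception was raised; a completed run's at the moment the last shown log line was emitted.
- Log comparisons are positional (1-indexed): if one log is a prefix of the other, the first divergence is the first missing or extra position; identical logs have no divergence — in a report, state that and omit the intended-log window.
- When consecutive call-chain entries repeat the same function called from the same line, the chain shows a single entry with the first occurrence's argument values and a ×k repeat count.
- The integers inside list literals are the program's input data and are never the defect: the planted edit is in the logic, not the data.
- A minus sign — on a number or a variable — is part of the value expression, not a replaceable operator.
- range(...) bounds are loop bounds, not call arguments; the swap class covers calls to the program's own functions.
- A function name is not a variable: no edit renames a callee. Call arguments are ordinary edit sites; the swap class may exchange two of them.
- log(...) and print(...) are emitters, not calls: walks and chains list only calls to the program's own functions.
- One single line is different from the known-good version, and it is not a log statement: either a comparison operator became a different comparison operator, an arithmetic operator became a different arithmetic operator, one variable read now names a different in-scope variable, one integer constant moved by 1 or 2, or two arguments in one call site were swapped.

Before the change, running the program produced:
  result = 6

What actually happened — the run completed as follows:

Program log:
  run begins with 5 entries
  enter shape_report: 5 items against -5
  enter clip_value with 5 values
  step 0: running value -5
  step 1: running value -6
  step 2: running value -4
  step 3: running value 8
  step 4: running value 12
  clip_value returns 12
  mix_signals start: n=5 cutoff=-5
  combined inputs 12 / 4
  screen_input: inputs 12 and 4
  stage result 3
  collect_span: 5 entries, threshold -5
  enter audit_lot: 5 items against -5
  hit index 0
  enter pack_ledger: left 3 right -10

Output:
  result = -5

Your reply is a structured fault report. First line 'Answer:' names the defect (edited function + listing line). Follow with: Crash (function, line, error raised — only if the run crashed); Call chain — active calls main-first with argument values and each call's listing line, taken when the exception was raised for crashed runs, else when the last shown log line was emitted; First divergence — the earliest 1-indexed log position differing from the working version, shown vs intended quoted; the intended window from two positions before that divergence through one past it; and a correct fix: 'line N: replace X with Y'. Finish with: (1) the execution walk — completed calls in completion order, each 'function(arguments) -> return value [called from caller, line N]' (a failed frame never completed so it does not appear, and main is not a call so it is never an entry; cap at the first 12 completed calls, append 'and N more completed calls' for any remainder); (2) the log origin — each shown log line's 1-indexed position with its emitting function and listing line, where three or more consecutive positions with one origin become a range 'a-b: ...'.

Answer: the defect is in main at line 61.
Core observation: The two runs log identically and part ways only at the printed values.
Call chain: main -> pack_ledger(3, -10) (called at line 60).
First divergence: there is none — every log position agrees.
Execution walk:
  clip_value([-5, -1, 2, 12, 4]) -> 12  [called from shape_report, line 26]
  mix_signals([-5, -1, 2, 12, 4], -5) -> 4  [called from shape_report, line 27]
  screen_input(12, 4) -> 3  [called from shape_report, line 29]
  shape_report([-5, -1, 2, 12, 4], -5) -> 3  [called from main, line 57]
  audit_lot([-5, -1, 2, 12, 4], -5) -> 0  [called from collect_span, line 39]
  collect_span([-5, -1, 2, 12, 4], -5) -> -10  [called from main, line 59]
  pack_ledger(3, -10) -> 6  [called from main, line 60]
Log origins:
  1: logged in main at line 56
  2: logged in shape_report at line 25
  3: logged in clip_value at line 2
  4-8: logged in clip_value at line 6
  9: logged in clip_value at line 7
  10: logged in mix_signals at line 11
  11: logged in shape_report at line 28
  12: logged in screen_input at line 19
  13: logged in main at line 58
  14: logged in collect_span at line 38
  15: logged in audit_lot at line 32
  16: logged in collect_span at line 40
  17: logged in pack_ledger at line 45
A correct fix: line 61: replace `floor` with `width`.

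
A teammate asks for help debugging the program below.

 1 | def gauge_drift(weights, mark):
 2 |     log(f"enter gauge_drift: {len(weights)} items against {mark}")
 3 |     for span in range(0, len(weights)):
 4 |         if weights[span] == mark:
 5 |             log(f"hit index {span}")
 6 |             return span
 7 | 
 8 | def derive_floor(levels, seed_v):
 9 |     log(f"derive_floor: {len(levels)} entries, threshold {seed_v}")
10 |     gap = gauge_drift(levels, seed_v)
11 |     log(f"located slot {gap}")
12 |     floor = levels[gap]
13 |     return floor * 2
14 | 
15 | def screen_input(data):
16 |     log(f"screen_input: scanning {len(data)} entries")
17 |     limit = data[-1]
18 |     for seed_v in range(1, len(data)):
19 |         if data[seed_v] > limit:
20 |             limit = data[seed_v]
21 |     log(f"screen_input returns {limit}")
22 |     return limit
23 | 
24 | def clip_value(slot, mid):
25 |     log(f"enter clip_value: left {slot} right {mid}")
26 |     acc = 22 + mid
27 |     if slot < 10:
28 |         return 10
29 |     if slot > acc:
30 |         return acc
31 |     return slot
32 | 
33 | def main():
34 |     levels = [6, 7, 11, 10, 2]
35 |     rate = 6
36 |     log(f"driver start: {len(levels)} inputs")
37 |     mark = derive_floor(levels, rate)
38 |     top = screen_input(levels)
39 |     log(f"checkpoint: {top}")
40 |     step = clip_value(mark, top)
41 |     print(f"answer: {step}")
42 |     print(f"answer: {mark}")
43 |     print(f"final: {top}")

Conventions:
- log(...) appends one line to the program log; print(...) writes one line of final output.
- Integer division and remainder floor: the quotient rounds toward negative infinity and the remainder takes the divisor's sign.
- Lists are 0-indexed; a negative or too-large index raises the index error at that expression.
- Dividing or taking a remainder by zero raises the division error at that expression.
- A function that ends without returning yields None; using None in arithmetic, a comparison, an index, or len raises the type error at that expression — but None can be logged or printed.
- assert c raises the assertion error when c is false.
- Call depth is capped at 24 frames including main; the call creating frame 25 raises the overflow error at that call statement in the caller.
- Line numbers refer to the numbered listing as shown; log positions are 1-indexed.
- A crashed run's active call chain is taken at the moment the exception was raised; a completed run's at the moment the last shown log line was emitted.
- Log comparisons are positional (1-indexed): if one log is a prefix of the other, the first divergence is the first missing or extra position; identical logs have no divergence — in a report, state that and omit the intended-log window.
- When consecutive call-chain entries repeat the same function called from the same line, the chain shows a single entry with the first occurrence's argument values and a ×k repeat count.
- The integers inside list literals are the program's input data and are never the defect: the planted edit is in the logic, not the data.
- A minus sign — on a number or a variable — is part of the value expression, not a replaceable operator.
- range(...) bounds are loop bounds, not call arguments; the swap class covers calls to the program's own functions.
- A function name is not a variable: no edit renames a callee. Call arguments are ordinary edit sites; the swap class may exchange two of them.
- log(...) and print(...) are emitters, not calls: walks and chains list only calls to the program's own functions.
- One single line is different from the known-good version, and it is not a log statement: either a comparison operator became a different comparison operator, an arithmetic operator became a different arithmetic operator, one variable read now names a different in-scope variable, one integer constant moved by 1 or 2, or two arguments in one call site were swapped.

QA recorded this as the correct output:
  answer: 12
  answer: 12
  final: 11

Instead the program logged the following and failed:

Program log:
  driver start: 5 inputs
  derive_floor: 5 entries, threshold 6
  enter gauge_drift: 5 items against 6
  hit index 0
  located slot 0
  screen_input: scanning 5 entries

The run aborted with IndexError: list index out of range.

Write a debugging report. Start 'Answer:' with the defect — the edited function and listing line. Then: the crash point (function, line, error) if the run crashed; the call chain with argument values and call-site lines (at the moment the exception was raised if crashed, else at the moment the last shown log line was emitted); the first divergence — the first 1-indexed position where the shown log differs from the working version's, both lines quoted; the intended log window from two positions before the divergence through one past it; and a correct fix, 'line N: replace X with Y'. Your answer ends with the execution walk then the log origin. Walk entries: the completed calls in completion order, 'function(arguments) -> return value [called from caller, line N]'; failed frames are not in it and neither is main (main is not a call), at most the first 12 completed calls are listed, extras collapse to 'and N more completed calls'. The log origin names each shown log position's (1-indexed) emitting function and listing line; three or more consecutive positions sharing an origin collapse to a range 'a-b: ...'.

Answer: the defect is in screen_input at line 17.
Key fact: The log ends early — 6 lines, where the working version next logs 'screen_input returns 11'.
Crash: screen_input, line 17, IndexError.
Call chain: main -> screen_input([6, 7, 11, 10, 2]) (called at line 38).
First divergence: position 7 — the faulty run's log ends after 6 lines; the working version continues with 'screen_input returns 11'.
Intended log window:
  5: located slot 0
  6: screen_input: scanning 5 entries
  7: screen_input returns 11
  8: checkpoint: 11
Execution walk:
  gauge_drift([6, 7, 11, 10, 2], 6) -> 0  [called from derive_floor, line 10]
  derive_floor([6, 7, 11, 10, 2], 6) -> 12  [called from main, line 37]
Log line origins:
  1 — main, line 36
  2 — derive_floor, line 9
  3 — gauge_drift, line 2
  4 — gauge_drift, line 5
  5 — derive_floor, line 11
  6 — screen_input, line 16
A correct fix: line 17: replace `-1` with `0`.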